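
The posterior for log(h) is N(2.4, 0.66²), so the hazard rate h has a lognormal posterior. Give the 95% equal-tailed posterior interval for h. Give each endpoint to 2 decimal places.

On the log scale the 95% interval is 2.4 ± 1.960 × 0.66 = [1.1064, 3.6936].
Exponentiate: [e^1.1064, e^3.6936] = [3.02, 40.19].

[3.02, 40.19]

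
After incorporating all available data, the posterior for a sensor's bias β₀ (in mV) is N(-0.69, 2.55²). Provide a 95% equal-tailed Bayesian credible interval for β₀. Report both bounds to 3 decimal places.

The posterior is symmetric, so the 95% equal-tailed interval is β₀ = -0.69 ± z·2.55 with z = 1.960.
Half-width: 1.960 × 2.55 = 4.998.
-0.69 − 4.998 = -5.688; -0.69 + 4.998 = 4.308.

[-5.688, 4.308]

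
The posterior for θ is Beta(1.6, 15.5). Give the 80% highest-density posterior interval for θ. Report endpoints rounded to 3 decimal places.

[0.003, 0.146]

The posterior is unimodal and skewed, so the HPD interval has equal density at both endpoints and is the shortest 80% interval.
Solving f(0.003) = f(0.146) with F(0.146) − F(0.003) = 0.80 gives [0.003, 0.146].
For comparison, the equal-tailed interval is [0.021, 0.188]; the HPD is narrower and shifted toward the mode.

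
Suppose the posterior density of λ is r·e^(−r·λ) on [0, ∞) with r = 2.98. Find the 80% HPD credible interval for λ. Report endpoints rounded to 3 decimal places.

The exponential density is strictly decreasing on [0, ∞), so the HPD interval is anchored at 0: [0, q] with P(λ ≤ q) = 0.80.
q = −ln(1 − 0.80) / 2.98 = 1.6094 / 2.98 = 0.540.

[0.000, 0.540]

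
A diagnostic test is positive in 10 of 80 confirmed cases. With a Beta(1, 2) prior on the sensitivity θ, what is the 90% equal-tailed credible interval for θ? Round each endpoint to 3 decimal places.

[0.077, 0.198]

Posterior: Beta(1+10, 2+70) = Beta(11, 72).
Equal-tailed 90% interval: the 0.05 and 0.95 quantiles of Beta(11, 72).
Posterior mean ≈ 0.133, SD ≈ 0.037; a Normal approximation gives roughly [0.072, 0.193].
Exact: F⁻¹(0.05) = 0.077; F⁻¹(0.95) = 0.198.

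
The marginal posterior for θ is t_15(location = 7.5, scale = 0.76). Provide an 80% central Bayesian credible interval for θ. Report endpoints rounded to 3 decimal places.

The t_15 distribution is symmetric; the 80% interval is 7.5 ± t·0.76 with t_{0.9,15} = 1.341.
Half-width: 1.341 × 0.76 = 1.019.
7.5 − 1.019 = 6.481; 7.5 + 1.019 = 8.519.

[6.481, 8.519]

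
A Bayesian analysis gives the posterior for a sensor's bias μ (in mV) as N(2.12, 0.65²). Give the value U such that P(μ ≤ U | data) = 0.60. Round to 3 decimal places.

Need U with P(μ ≤ U) = 0.60: U = 2.12 + z_{0.4}·0.65.
z = 0.253; U = 2.12 + 0.253 × 0.65 = 2.285.

2.285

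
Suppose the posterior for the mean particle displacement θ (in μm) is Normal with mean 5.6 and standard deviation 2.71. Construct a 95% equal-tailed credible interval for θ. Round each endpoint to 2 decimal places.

[0.29, 10.91]

The posterior is symmetric, so the 95% equal-tailed interval is θ = 5.6 ± z·2.71 with z = 1.960.
Half-width: 1.960 × 2.71 = 5.31.
5.6 − 5.31 = 0.29; 5.6 + 5.31 = 10.91.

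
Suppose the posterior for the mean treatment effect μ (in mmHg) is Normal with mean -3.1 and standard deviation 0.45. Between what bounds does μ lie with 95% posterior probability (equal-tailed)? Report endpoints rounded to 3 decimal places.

The posterior is symmetric, so the 95% equal-tailed interval is μ = -3.1 ± z·0.45 with z = 1.960.
Half-width: 1.960 × 0.45 = 0.882.
-3.1 − 0.882 = -3.982; -3.1 + 0.882 = -2.218.

[-3.982, -2.218]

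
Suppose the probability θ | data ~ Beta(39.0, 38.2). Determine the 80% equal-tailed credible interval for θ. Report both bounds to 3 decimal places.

Posterior: Beta(39.0, 38.2).
Equal-tailed 80% interval: the 0.1 and 0.9 quantiles of Beta(39.0, 38.2).
Posterior mean ≈ 0.505, SD ≈ 0.057; a Normal approximation gives roughly [0.433, 0.578].
Exact: F⁻¹(0.1) = 0.432; F⁻¹(0.9) = 0.578.

[0.432, 0.578]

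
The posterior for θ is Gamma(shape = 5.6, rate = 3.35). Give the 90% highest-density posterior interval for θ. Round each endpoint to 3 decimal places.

The posterior is unimodal and skewed, so the HPD interval has equal density at both endpoints and is the shortest 90% interval.
Solving f(0.560) = f(2.740) with F(2.740) − F(0.560) = 0.90 gives [0.560, 2.740].
For comparison, the equal-tailed interval is [0.702, 2.977]; the HPD is narrower and shifted toward the mode.

[0.560, 2.740]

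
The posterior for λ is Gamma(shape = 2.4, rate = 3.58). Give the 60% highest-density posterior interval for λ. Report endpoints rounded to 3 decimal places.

The posterior is unimodal and skewed, so the HPD interval has equal density at both endpoints and is the shortest 60% interval.
Solving f(0.165) = f(0.764) with F(0.764) − F(0.165) = 0.60 gives [0.165, 0.764].
For comparison, the equal-tailed interval is [0.307, 0.982]; the HPD is narrower and shifted toward the mode.

[0.165, 0.764]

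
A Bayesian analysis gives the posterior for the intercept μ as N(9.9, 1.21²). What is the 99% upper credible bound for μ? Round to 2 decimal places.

Need U with P(μ ≤ U) = 0.99: U = 9.9 + z_{0.01}·1.21.
z = 2.326; U = 9.9 + 2.326 × 1.21 = 12.71.

12.71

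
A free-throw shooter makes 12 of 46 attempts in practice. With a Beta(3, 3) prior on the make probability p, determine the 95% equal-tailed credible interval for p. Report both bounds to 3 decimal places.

[0.175, 0.417]

Posterior: Beta(3+12, 3+34) = Beta(15, 37).
Equal-tailed 95% interval: the 0.025 and 0.975 quantiles of Beta(15, 37).
Posterior mean ≈ 0.288, SD ≈ 0.062; a Normal approximation gives roughly [0.166, 0.410].
Exact: F⁻¹(0.025) = 0.175; F⁻¹(0.975) = 0.417.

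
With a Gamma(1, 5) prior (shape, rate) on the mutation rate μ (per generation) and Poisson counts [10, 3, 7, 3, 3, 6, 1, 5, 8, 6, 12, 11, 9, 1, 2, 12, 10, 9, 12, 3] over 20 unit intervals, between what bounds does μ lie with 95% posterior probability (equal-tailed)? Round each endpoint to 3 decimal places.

[4.491, 6.305]

Posterior: Gamma(1+133, 5+20) = Gamma(134, 25) (shape, rate).
Equal-tailed 95% interval: Gamma(134, 25) quantiles at 0.025 and 0.975.
Posterior mean ≈ 5.360, SD ≈ 0.463; a Normal approximation gives roughly [4.452, 6.268].
Exact: lower = 4.491; upper = 6.305.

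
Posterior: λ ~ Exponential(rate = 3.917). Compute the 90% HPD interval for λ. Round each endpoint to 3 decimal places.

The exponential density is strictly decreasing on [0, ∞), so the HPD interval is anchored at 0: [0, q] with P(λ ≤ q) = 0.90.
q = −ln(1 − 0.90) / 3.917 = 2.3026 / 3.917 = 0.588.

[0.000, 0.588]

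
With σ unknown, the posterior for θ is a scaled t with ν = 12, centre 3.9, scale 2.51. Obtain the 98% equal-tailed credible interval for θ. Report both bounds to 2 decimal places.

[-2.83, 10.63]

The t_12 distribution is symmetric; the 98% interval is 3.9 ± t·2.51 with t_{0.99,12} = 2.681.
Half-width: 2.681 × 2.51 = 6.73.
3.9 − 6.73 = -2.83; 3.9 + 6.73 = 10.63.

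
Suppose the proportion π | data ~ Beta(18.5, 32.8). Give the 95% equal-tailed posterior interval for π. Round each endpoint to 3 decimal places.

Posterior: Beta(18.5, 32.8).
Equal-tailed 95% interval: the 0.025 and 0.975 quantiles of Beta(18.5, 32.8).
Posterior mean ≈ 0.361, SD ≈ 0.066; a Normal approximation gives roughly [0.230, 0.491].
Exact: F⁻¹(0.025) = 0.236; F⁻¹(0.975) = 0.495.

[0.236, 0.495]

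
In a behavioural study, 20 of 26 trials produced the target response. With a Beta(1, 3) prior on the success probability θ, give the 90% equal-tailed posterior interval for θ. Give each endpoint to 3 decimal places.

Posterior: Beta(1+20, 3+6) = Beta(21, 9).
Equal-tailed 90% interval: the 0.05 and 0.95 quantiles of Beta(21, 9).
Posterior mean ≈ 0.700, SD ≈ 0.082; a Normal approximation gives roughly [0.565, 0.835].
Exact: F⁻¹(0.05) = 0.557; F⁻¹(0.95) = 0.828.

[0.557, 0.828]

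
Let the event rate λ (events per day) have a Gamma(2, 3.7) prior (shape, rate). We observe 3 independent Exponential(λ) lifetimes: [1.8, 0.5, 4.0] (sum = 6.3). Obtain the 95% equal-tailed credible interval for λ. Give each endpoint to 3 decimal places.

[0.162, 1.024]

Posterior: Gamma(2+3, 3.7+6.3) = Gamma(5, 10.0) (shape, rate).
Equal-tailed 95% interval: Gamma(5, 10.0) quantiles at 0.025 and 0.975.
Posterior mean ≈ 0.500, SD ≈ 0.224; a Normal approximation gives roughly [0.062, 0.938].
Exact: lower = 0.162; upper = 1.024.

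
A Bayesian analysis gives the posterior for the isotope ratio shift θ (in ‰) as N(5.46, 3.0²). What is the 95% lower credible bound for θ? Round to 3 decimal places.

Need L with P(θ ≥ L) = 0.95: L = 5.46 − z_{0.05}·3.0.
z = 1.645; L = 5.46 − 1.645 × 3.0 = 0.525.

0.525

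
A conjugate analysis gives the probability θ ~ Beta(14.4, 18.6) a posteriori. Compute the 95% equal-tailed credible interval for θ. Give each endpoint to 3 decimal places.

[0.274, 0.606]

Posterior: Beta(14.4, 18.6).
Equal-tailed 95% interval: the 0.025 and 0.975 quantiles of Beta(14.4, 18.6).
Posterior mean ≈ 0.436, SD ≈ 0.085; a Normal approximation gives roughly [0.270, 0.603].
Exact: F⁻¹(0.025) = 0.274; F⁻¹(0.975) = 0.606.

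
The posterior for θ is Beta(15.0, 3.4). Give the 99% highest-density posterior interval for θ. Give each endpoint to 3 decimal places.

[0.564, 0.983]

The posterior is unimodal and skewed, so the HPD interval has equal density at both endpoints and is the shortest 99% interval.
Solving f(0.564) = f(0.983) with F(0.983) − F(0.564) = 0.99 gives [0.564, 0.983].
For comparison, the equal-tailed interval is [0.539, 0.972]; the HPD is narrower and shifted toward the mode.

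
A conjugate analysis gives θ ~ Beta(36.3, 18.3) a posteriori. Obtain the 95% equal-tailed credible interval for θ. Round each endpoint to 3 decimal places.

[0.536, 0.783]

Posterior: Beta(36.3, 18.3).
Equal-tailed 95% interval: the 0.025 and 0.975 quantiles of Beta(36.3, 18.3).
Posterior mean ≈ 0.665, SD ≈ 0.063; a Normal approximation gives roughly [0.541, 0.789].
Exact: F⁻¹(0.025) = 0.536; F⁻¹(0.975) = 0.783.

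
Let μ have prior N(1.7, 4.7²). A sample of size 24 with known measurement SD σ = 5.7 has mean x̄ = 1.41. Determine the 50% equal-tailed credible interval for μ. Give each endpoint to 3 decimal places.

Posterior precision = 1/4.7² + 24/5.7² = 0.0453 + 0.7387 = 0.7840, so posterior SD = 1.1294.
Posterior mean = (1.7/4.7² + 24·1.41/5.7²) / 0.7840 = 1.4267.
Interval: 1.4267 ± 0.674 × 1.1294 → [0.665, 2.189].

[0.665, 2.189]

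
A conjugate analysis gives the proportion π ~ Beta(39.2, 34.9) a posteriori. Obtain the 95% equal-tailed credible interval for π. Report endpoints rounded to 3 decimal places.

[0.416, 0.641]

Posterior: Beta(39.2, 34.9).
Equal-tailed 95% interval: the 0.025 and 0.975 quantiles of Beta(39.2, 34.9).
Posterior mean ≈ 0.529, SD ≈ 0.058; a Normal approximation gives roughly [0.416, 0.642].
Exact: F⁻¹(0.025) = 0.416; F⁻¹(0.975) = 0.641.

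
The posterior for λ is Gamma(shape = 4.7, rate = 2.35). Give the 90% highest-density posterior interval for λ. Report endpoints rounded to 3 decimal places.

[0.566, 3.378]

The posterior is unimodal and skewed, so the HPD interval has equal density at both endpoints and is the shortest 90% interval.
Solving f(0.566) = f(3.378) with F(3.378) − F(0.566) = 0.90 gives [0.566, 3.378].
For comparison, the equal-tailed interval is [0.759, 3.718]; the HPD is narrower and shifted toward the mode.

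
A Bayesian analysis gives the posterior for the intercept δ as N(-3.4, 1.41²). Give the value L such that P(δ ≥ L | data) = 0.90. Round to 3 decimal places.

Need L with P(δ ≥ L) = 0.90: L = -3.4 − z_{0.1}·1.41.
z = 1.282; L = -3.4 − 1.282 × 1.41 = -5.207.

-5.207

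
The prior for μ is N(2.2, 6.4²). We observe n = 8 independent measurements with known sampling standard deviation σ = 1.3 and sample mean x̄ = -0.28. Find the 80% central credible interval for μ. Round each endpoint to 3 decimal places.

Posterior precision = 1/6.4² + 8/1.3² = 0.0244 + 4.7337 = 4.7581, so posterior SD = 0.4584.
Posterior mean = (2.2/6.4² + 8·-0.28/1.3²) / 4.7581 = -0.2673.
Interval: -0.2673 ± 1.282 × 0.4584 → [-0.855, 0.320].

[-0.855, 0.320]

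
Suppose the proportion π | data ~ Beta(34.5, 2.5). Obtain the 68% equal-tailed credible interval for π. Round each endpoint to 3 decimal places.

Posterior: Beta(34.5, 2.5).
Equal-tailed 68% interval: the 0.16 and 0.84 quantiles of Beta(34.5, 2.5).
Posterior mean ≈ 0.932, SD ≈ 0.041; a Normal approximation gives roughly [0.892, 0.973].
Exact: F⁻¹(0.16) = 0.894; F⁻¹(0.84) = 0.971.

[0.894, 0.971]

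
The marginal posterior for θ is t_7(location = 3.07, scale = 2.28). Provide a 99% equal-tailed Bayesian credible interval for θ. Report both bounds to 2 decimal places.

The t_7 distribution is symmetric; the 99% interval is 3.07 ± t·2.28 with t_{0.995,7} = 3.499.
Half-width: 3.499 × 2.28 = 7.98.
3.07 − 7.98 = -4.91; 3.07 + 7.98 = 11.05.

[-4.91, 11.05]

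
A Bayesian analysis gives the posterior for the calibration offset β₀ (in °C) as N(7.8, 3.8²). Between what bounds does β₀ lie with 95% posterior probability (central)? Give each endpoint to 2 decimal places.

The posterior is symmetric, so the 95% equal-tailed interval is β₀ = 7.8 ± z·3.8 with z = 1.960.
Half-width: 1.960 × 3.8 = 7.45.
7.8 − 7.45 = 0.35; 7.8 + 7.45 = 15.25.

[0.35, 15.25]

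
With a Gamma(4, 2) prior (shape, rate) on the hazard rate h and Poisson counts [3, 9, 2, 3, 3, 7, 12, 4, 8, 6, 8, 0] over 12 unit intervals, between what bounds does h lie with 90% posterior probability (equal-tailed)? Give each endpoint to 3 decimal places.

Posterior: Gamma(4+65, 2+12) = Gamma(69, 14) (shape, rate).
Equal-tailed 90% interval: Gamma(69, 14) quantiles at 0.05 and 0.95.
Posterior mean ≈ 4.929, SD ≈ 0.593; a Normal approximation gives roughly [3.953, 5.905].
Exact: lower = 3.995; upper = 5.943.

[3.995, 5.943]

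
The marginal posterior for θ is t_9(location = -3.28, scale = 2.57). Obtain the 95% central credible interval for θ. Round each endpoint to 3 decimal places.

[-9.094, 2.534]

The t_9 distribution is symmetric; the 95% interval is -3.28 ± t·2.57 with t_{0.975,9} = 2.262.
Half-width: 2.262 × 2.57 = 5.814.
-3.28 − 5.814 = -9.094; -3.28 + 5.814 = 2.534.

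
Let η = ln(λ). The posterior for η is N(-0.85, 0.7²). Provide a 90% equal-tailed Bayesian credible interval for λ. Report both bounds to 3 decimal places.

On the log scale the 90% interval is -0.85 ± 1.645 × 0.7 = [-2.0014, 0.3014].
Exponentiate: [e^-2.0014, e^0.3014] = [0.135, 1.352].

[0.135, 1.352]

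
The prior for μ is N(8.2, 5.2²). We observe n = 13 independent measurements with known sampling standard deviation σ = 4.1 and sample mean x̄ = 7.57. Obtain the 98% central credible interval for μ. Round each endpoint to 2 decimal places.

[5.01, 10.18]

Posterior precision = 1/5.2² + 13/4.1² = 0.0370 + 0.7733 = 0.8103, so posterior SD = 1.1109.
Posterior mean = (8.2/5.2² + 13·7.57/4.1²) / 0.8103 = 7.5988.
Interval: 7.5988 ± 2.326 × 1.1109 → [5.01, 10.18].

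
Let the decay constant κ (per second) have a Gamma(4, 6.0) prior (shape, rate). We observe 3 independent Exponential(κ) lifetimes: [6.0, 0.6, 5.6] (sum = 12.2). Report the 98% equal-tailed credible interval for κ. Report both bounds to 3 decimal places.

Posterior: Gamma(4+3, 6.0+12.2) = Gamma(7, 18.2) (shape, rate).
Equal-tailed 98% interval: Gamma(7, 18.2) quantiles at 0.01 and 0.99.
Posterior mean ≈ 0.385, SD ≈ 0.145; a Normal approximation gives roughly [0.046, 0.723].
Exact: lower = 0.128; upper = 0.801.

[0.128, 0.801]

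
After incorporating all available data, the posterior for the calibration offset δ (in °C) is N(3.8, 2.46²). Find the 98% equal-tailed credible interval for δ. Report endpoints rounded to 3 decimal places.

[-1.923, 9.523]

The posterior is symmetric, so the 98% equal-tailed interval is δ = 3.8 ± z·2.46 with z = 2.326.
Half-width: 2.326 × 2.46 = 5.723.
3.8 − 5.723 = -1.923; 3.8 + 5.723 = 9.523.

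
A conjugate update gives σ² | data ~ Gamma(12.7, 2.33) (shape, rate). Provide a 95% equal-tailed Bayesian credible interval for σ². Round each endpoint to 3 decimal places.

[2.877, 8.832]

Posterior: Gamma(shape 12.7, rate 2.33).
Equal-tailed 95% interval: Gamma(12.7, 2.33) quantiles at 0.025 and 0.975.
Posterior mean ≈ 5.451, SD ≈ 1.529; a Normal approximation gives roughly [2.453, 8.448].
Exact: lower = 2.877; upper = 8.832.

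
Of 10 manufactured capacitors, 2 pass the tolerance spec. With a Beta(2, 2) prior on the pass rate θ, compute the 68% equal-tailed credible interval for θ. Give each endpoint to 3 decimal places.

[0.167, 0.405]

Posterior: Beta(2+2, 2+8) = Beta(4, 10).
Equal-tailed 68% interval: the 0.16 and 0.84 quantiles of Beta(4, 10).
Posterior mean ≈ 0.286, SD ≈ 0.117; a Normal approximation gives roughly [0.170, 0.402].
Exact: F⁻¹(0.16) = 0.167; F⁻¹(0.84) = 0.405.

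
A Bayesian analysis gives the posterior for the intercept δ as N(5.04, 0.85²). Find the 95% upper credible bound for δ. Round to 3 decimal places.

Need U with P(δ ≤ U) = 0.95: U = 5.04 + z_{0.05}·0.85.
z = 1.645; U = 5.04 + 1.645 × 0.85 = 6.438.

6.438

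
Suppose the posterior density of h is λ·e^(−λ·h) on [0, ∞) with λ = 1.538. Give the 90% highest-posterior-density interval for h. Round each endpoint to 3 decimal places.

[0.000, 1.497]

The exponential density is strictly decreasing on [0, ∞), so the HPD interval is anchored at 0: [0, q] with P(h ≤ q) = 0.90.
q = −ln(1 − 0.90) / 1.538 = 2.3026 / 1.538 = 1.497.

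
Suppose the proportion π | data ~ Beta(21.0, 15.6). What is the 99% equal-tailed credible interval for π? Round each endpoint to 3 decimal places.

[0.364, 0.769]

Posterior: Beta(21.0, 15.6).
Equal-tailed 99% interval: the 0.005 and 0.995 quantiles of Beta(21.0, 15.6).
Posterior mean ≈ 0.574, SD ≈ 0.081; a Normal approximation gives roughly [0.366, 0.782].
Exact: F⁻¹(0.005) = 0.364; F⁻¹(0.995) = 0.769.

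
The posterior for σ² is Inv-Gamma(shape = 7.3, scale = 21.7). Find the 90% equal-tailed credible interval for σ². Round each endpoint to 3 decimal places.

Inverse-Gamma(7.3, 21.7) quantiles: F⁻¹(0.05) and F⁻¹(0.95).
Equivalently, 1/σ² ~ Gamma(7.3, rate = 21.7); invert its 0.95 and 0.05 quantiles.
Posterior mean ≈ 3.444, SD ≈ 1.496; a Normal approximation gives roughly [0.983, 5.905].
Exact: lower = 1.773; upper = 6.215.

[1.773, 6.215]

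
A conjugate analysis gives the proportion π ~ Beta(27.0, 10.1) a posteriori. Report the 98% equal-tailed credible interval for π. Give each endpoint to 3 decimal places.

Posterior: Beta(27.0, 10.1).
Equal-tailed 98% interval: the 0.01 and 0.99 quantiles of Beta(27.0, 10.1).
Posterior mean ≈ 0.728, SD ≈ 0.072; a Normal approximation gives roughly [0.560, 0.896].
Exact: F⁻¹(0.01) = 0.545; F⁻¹(0.99) = 0.875.

[0.545, 0.875]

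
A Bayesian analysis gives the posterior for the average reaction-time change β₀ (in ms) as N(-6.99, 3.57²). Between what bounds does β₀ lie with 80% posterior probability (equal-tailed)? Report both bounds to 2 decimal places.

The posterior is symmetric, so the 80% equal-tailed interval is β₀ = -6.99 ± z·3.57 with z = 1.282.
Half-width: 1.282 × 3.57 = 4.58.
-6.99 − 4.58 = -11.57; -6.99 + 4.58 = -2.41.

[-11.57, -2.41]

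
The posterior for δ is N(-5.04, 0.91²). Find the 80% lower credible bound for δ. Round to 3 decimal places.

Need L with P(δ ≥ L) = 0.80: L = -5.04 − z_{0.2}·0.91.
z = 0.842; L = -5.04 − 0.842 × 0.91 = -5.806.

-5.806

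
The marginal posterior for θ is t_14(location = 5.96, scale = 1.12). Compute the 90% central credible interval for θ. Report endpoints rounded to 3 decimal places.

[3.987, 7.933]

The t_14 distribution is symmetric; the 90% interval is 5.96 ± t·1.12 with t_{0.95,14} = 1.761.
Half-width: 1.761 × 1.12 = 1.973.
5.96 − 1.973 = 3.987; 5.96 + 1.973 = 7.933.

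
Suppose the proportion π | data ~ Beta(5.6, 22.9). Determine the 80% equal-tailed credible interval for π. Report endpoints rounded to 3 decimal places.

Posterior: Beta(5.6, 22.9).
Equal-tailed 80% interval: the 0.1 and 0.9 quantiles of Beta(5.6, 22.9).
Posterior mean ≈ 0.196, SD ≈ 0.073; a Normal approximation gives roughly [0.103, 0.290].
Exact: F⁻¹(0.1) = 0.108; F⁻¹(0.9) = 0.295.

[0.108, 0.295]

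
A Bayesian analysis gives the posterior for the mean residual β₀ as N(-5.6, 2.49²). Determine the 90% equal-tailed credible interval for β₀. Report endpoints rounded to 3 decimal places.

The posterior is symmetric, so the 90% equal-tailed interval is β₀ = -5.6 ± z·2.49 with z = 1.645.
Half-width: 1.645 × 2.49 = 4.096.
-5.6 − 4.096 = -9.696; -5.6 + 4.096 = -1.504.

[-9.696, -1.504]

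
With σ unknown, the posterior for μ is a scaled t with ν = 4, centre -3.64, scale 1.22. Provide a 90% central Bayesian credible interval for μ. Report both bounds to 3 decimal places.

The t_4 distribution is symmetric; the 90% interval is -3.64 ± t·1.22 with t_{0.95,4} = 2.132.
Half-width: 2.132 × 1.22 = 2.601.
-3.64 − 2.601 = -6.241; -3.64 + 2.601 = -1.039.

[-6.241, -1.039]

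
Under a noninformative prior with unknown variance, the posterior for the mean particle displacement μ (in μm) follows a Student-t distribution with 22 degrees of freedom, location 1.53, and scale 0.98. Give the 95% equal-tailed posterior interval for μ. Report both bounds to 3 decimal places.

The t_22 distribution is symmetric; the 95% interval is 1.53 ± t·0.98 with t_{0.975,22} = 2.074.
Half-width: 2.074 × 0.98 = 2.032.
1.53 − 2.032 = -0.502; 1.53 + 2.032 = 3.562.

[-0.502, 3.562]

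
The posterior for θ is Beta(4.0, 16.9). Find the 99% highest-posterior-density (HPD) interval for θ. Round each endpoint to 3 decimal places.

The posterior is unimodal and skewed, so the HPD interval has equal density at both endpoints and is the shortest 99% interval.
Solving f(0.025) = f(0.429) with F(0.429) − F(0.025) = 0.99 gives [0.025, 0.429].
For comparison, the equal-tailed interval is [0.036, 0.451]; the HPD is narrower and shifted toward the mode.

[0.025, 0.429]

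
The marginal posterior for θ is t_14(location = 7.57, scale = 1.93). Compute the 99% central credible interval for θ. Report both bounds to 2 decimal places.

The t_14 distribution is symmetric; the 99% interval is 7.57 ± t·1.93 with t_{0.995,14} = 2.977.
Half-width: 2.977 × 1.93 = 5.75.
7.57 − 5.75 = 1.82; 7.57 + 5.75 = 13.32.

[1.82, 13.32]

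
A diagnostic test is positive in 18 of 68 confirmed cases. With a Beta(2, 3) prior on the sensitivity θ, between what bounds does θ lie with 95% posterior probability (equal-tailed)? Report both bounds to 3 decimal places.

[0.179, 0.381]

Posterior: Beta(2+18, 3+50) = Beta(20, 53).
Equal-tailed 95% interval: the 0.025 and 0.975 quantiles of Beta(20, 53).
Posterior mean ≈ 0.274, SD ≈ 0.052; a Normal approximation gives roughly [0.172, 0.376].
Exact: F⁻¹(0.025) = 0.179; F⁻¹(0.975) = 0.381.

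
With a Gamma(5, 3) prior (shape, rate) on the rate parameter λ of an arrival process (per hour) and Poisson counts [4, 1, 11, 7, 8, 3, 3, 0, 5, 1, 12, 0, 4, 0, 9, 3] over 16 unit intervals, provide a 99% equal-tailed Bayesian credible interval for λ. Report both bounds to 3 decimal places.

[2.917, 5.280]

Posterior: Gamma(5+71, 3+16) = Gamma(76, 19) (shape, rate).
Equal-tailed 99% interval: Gamma(76, 19) quantiles at 0.005 and 0.995.
Posterior mean ≈ 4.000, SD ≈ 0.459; a Normal approximation gives roughly [2.818, 5.182].
Exact: lower = 2.917; upper = 5.280.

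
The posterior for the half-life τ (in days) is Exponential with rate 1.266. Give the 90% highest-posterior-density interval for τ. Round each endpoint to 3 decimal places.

The exponential density is strictly decreasing on [0, ∞), so the HPD interval is anchored at 0: [0, q] with P(τ ≤ q) = 0.90.
q = −ln(1 − 0.90) / 1.266 = 2.3026 / 1.266 = 1.819.

[0.000, 1.819]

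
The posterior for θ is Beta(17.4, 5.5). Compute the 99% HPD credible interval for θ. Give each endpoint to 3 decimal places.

The posterior is unimodal and skewed, so the HPD interval has equal density at both endpoints and is the shortest 99% interval.
Solving f(0.520) = f(0.946) with F(0.946) − F(0.520) = 0.99 gives [0.520, 0.946].
For comparison, the equal-tailed interval is [0.503, 0.936]; the HPD is narrower and shifted toward the mode.

[0.520, 0.946]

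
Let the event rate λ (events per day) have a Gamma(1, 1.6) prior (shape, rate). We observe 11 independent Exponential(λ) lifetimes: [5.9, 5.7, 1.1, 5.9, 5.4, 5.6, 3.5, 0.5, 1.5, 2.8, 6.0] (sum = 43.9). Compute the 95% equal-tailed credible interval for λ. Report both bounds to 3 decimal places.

Posterior: Gamma(1+11, 1.6+43.9) = Gamma(12, 45.5) (shape, rate).
Equal-tailed 95% interval: Gamma(12, 45.5) quantiles at 0.025 and 0.975.
Posterior mean ≈ 0.264, SD ≈ 0.076; a Normal approximation gives roughly [0.115, 0.413].
Exact: lower = 0.136; upper = 0.433.

[0.136, 0.433]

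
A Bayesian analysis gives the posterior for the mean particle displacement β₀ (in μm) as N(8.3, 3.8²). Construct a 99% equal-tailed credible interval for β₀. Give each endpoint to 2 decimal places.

The posterior is symmetric, so the 99% equal-tailed interval is β₀ = 8.3 ± z·3.8 with z = 2.576.
Half-width: 2.576 × 3.8 = 9.79.
8.3 − 9.79 = -1.49; 8.3 + 9.79 = 18.09.

[-1.49, 18.09]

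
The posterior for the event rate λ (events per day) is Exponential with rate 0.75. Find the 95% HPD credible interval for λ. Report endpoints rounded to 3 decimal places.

The exponential density is strictly decreasing on [0, ∞), so the HPD interval is anchored at 0: [0, q] with P(λ ≤ q) = 0.95.
q = −ln(1 − 0.95) / 0.75 = 2.9957 / 0.75 = 3.994.

[0.000, 3.994]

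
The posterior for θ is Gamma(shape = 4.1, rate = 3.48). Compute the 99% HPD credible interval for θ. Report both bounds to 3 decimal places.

[0.122, 2.963]

The posterior is unimodal and skewed, so the HPD interval has equal density at both endpoints and is the shortest 99% interval.
Solving f(0.122) = f(2.963) with F(2.963) − F(0.122) = 0.99 gives [0.122, 2.963].
For comparison, the equal-tailed interval is [0.204, 3.202]; the HPD is narrower and shifted toward the mode.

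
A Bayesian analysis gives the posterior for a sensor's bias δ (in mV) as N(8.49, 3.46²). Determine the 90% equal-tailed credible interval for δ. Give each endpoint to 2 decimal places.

[2.80, 14.18]

The posterior is symmetric, so the 90% equal-tailed interval is δ = 8.49 ± z·3.46 with z = 1.645.
Half-width: 1.645 × 3.46 = 5.69.
8.49 − 5.69 = 2.80; 8.49 + 5.69 = 14.18.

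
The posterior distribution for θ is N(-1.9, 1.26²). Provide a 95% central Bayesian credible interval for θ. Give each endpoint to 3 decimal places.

[-4.370, 0.570]

The posterior is symmetric, so the 95% equal-tailed interval is θ = -1.9 ± z·1.26 with z = 1.960.
Half-width: 1.960 × 1.26 = 2.470.
-1.9 − 2.470 = -4.370; -1.9 + 2.470 = 0.570.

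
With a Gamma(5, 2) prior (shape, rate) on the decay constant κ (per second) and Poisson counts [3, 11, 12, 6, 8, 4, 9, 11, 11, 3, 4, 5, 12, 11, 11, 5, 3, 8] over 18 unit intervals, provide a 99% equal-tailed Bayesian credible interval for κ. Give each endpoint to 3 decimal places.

Posterior: Gamma(5+137, 2+18) = Gamma(142, 20) (shape, rate).
Equal-tailed 99% interval: Gamma(142, 20) quantiles at 0.005 and 0.995.
Posterior mean ≈ 7.100, SD ≈ 0.596; a Normal approximation gives roughly [5.565, 8.635].
Exact: lower = 5.659; upper = 8.728.

[5.659, 8.728]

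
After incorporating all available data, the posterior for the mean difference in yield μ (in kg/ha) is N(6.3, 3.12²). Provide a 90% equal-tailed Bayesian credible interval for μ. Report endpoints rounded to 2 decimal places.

The posterior is symmetric, so the 90% equal-tailed interval is μ = 6.3 ± z·3.12 with z = 1.645.
Half-width: 1.645 × 3.12 = 5.13.
6.3 − 5.13 = 1.17; 6.3 + 5.13 = 11.43.

[1.17, 11.43]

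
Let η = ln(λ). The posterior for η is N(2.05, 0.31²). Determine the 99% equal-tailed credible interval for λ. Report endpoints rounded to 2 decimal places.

[3.50, 17.26]

On the log scale the 99% interval is 2.05 ± 2.576 × 0.31 = [1.2515, 2.8485].
Exponentiate: [e^1.2515, e^2.8485] = [3.50, 17.26].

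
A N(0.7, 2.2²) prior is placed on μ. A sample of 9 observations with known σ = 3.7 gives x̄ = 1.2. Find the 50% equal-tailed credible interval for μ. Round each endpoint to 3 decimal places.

Posterior precision = 1/2.2² + 9/3.7² = 0.2066 + 0.6574 = 0.8640, so posterior SD = 1.0758.
Posterior mean = (0.7/2.2² + 9·1.2/3.7²) / 0.8640 = 1.0804.
Interval: 1.0804 ± 0.674 × 1.0758 → [0.355, 1.806].

[0.355, 1.806]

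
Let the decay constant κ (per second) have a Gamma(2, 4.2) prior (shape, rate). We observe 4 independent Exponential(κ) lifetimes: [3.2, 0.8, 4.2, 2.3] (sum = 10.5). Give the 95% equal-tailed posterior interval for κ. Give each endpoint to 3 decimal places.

[0.150, 0.794]

Posterior: Gamma(2+4, 4.2+10.5) = Gamma(6, 14.7) (shape, rate).
Equal-tailed 95% interval: Gamma(6, 14.7) quantiles at 0.025 and 0.975.
Posterior mean ≈ 0.408, SD ≈ 0.167; a Normal approximation gives roughly [0.082, 0.735].
Exact: lower = 0.150; upper = 0.794.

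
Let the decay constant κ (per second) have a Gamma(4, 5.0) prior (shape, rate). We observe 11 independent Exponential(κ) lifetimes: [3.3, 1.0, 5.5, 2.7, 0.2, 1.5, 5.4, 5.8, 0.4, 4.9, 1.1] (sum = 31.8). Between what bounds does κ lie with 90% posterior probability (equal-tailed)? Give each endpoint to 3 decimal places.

[0.251, 0.595]

Posterior: Gamma(4+11, 5.0+31.8) = Gamma(15, 36.8) (shape, rate).
Equal-tailed 90% interval: Gamma(15, 36.8) quantiles at 0.05 and 0.95.
Posterior mean ≈ 0.408, SD ≈ 0.105; a Normal approximation gives roughly [0.234, 0.581].
Exact: lower = 0.251; upper = 0.595.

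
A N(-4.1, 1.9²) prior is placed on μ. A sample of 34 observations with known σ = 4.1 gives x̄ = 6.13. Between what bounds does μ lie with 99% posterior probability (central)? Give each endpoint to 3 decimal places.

[3.199, 6.596]

Posterior precision = 1/1.9² + 34/4.1² = 0.2770 + 2.0226 = 2.2996, so posterior SD = 0.6594.
Posterior mean = (-4.1/1.9² + 34·6.13/4.1²) / 2.2996 = 4.8977.
Interval: 4.8977 ± 2.576 × 0.6594 → [3.199, 6.596].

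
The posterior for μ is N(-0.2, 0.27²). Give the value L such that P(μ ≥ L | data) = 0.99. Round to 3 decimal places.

Need L with P(μ ≥ L) = 0.99: L = -0.2 − z_{0.01}·0.27.
z = 2.326; L = -0.2 − 2.326 × 0.27 = -0.828.

-0.828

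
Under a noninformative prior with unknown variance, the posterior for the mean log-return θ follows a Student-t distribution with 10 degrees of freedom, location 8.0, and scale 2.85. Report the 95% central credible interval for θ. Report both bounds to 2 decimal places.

[1.65, 14.35]

The t_10 distribution is symmetric; the 95% interval is 8.0 ± t·2.85 with t_{0.975,10} = 2.228.
Half-width: 2.228 × 2.85 = 6.35.
8.0 − 6.35 = 1.65; 8.0 + 6.35 = 14.35.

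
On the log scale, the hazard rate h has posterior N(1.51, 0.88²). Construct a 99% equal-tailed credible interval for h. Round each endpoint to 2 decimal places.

On the log scale the 99% interval is 1.51 ± 2.576 × 0.88 = [-0.7567, 3.7767].
Exponentiate: [e^-0.7567, e^3.7767] = [0.47, 43.67].

[0.47, 43.67]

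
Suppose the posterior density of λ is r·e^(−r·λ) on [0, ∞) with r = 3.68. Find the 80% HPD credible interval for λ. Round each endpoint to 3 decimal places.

[0.000, 0.437]

The exponential density is strictly decreasing on [0, ∞), so the HPD interval is anchored at 0: [0, q] with P(λ ≤ q) = 0.80.
q = −ln(1 − 0.80) / 3.68 = 1.6094 / 3.68 = 0.437.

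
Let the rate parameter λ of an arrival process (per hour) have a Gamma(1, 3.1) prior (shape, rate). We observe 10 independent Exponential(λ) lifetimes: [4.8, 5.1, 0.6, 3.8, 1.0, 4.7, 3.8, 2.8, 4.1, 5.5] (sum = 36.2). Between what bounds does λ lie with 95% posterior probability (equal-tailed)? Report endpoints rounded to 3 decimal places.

Posterior: Gamma(1+10, 3.1+36.2) = Gamma(11, 39.3) (shape, rate).
Equal-tailed 95% interval: Gamma(11, 39.3) quantiles at 0.025 and 0.975.
Posterior mean ≈ 0.280, SD ≈ 0.084; a Normal approximation gives roughly [0.114, 0.445].
Exact: lower = 0.140; upper = 0.468.

[0.140, 0.468]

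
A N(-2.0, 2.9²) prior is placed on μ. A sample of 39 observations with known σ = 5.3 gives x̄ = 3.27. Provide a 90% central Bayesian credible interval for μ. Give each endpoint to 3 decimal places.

Posterior precision = 1/2.9² + 39/5.3² = 0.1189 + 1.3884 = 1.5073, so posterior SD = 0.8145.
Posterior mean = (-2.0/2.9² + 39·3.27/5.3²) / 1.5073 = 2.8543.
Interval: 2.8543 ± 1.645 × 0.8145 → [1.515, 4.194].

[1.515, 4.194]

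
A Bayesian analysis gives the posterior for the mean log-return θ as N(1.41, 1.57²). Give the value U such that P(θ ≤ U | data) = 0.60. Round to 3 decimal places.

Need U with P(θ ≤ U) = 0.60: U = 1.41 + z_{0.4}·1.57.
z = 0.253; U = 1.41 + 0.253 × 1.57 = 1.808.

1.808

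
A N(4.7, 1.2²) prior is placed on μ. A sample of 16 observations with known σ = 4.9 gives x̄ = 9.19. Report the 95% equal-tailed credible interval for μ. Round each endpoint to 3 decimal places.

[5.219, 8.579]

Posterior precision = 1/1.2² + 16/4.9² = 0.6944 + 0.6664 = 1.3608, so posterior SD = 0.8572.
Posterior mean = (4.7/1.2² + 16·9.19/4.9²) / 1.3608 = 6.8987.
Interval: 6.8987 ± 1.960 × 0.8572 → [5.219, 8.579].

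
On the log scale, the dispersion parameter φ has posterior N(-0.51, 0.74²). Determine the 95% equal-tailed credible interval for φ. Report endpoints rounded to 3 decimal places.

[0.141, 2.561]

On the log scale the 95% interval is -0.51 ± 1.960 × 0.74 = [-1.9604, 0.9404].
Exponentiate: [e^-1.9604, e^0.9404] = [0.141, 2.561].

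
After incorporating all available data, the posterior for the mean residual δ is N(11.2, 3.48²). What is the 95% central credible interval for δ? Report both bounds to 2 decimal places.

The posterior is symmetric, so the 95% equal-tailed interval is δ = 11.2 ± z·3.48 with z = 1.960.
Half-width: 1.960 × 3.48 = 6.82.
11.2 − 6.82 = 4.38; 11.2 + 6.82 = 18.02.

[4.38, 18.02]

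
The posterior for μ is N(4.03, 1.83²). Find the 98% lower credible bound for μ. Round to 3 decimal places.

0.272

Need L with P(μ ≥ L) = 0.98: L = 4.03 − z_{0.02}·1.83.
z = 2.054; L = 4.03 − 2.054 × 1.83 = 0.272.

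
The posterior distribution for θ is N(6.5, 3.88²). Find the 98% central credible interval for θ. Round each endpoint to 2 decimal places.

[-2.53, 15.53]

The posterior is symmetric, so the 98% equal-tailed interval is θ = 6.5 ± z·3.88 with z = 2.326.
Half-width: 2.326 × 3.88 = 9.03.
6.5 − 9.03 = -2.53; 6.5 + 9.03 = 15.53.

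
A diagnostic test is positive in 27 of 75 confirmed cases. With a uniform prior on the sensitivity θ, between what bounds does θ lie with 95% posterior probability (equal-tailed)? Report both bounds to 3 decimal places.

[0.261, 0.473]

Posterior: Beta(1+27, 1+48) = Beta(28, 49).
Equal-tailed 95% interval: the 0.025 and 0.975 quantiles of Beta(28, 49).
Posterior mean ≈ 0.364, SD ≈ 0.054; a Normal approximation gives roughly [0.257, 0.470].
Exact: F⁻¹(0.025) = 0.261; F⁻¹(0.975) = 0.473.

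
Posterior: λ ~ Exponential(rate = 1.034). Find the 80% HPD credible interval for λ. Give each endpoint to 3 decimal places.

The exponential density is strictly decreasing on [0, ∞), so the HPD interval is anchored at 0: [0, q] with P(λ ≤ q) = 0.80.
q = −ln(1 − 0.80) / 1.034 = 1.6094 / 1.034 = 1.557.

[0.000, 1.557]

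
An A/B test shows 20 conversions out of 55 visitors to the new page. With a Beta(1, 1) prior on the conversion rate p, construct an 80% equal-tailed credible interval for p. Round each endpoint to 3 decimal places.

[0.288, 0.451]

Posterior: Beta(1+20, 1+35) = Beta(21, 36).
Equal-tailed 80% interval: the 0.1 and 0.9 quantiles of Beta(21, 36).
Posterior mean ≈ 0.368, SD ≈ 0.063; a Normal approximation gives roughly [0.287, 0.450].
Exact: F⁻¹(0.1) = 0.288; F⁻¹(0.9) = 0.451.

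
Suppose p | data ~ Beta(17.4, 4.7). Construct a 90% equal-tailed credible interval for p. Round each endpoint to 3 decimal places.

[0.633, 0.911]

Posterior: Beta(17.4, 4.7).
Equal-tailed 90% interval: the 0.05 and 0.95 quantiles of Beta(17.4, 4.7).
Posterior mean ≈ 0.787, SD ≈ 0.085; a Normal approximation gives roughly [0.647, 0.927].
Exact: F⁻¹(0.05) = 0.633; F⁻¹(0.95) = 0.911.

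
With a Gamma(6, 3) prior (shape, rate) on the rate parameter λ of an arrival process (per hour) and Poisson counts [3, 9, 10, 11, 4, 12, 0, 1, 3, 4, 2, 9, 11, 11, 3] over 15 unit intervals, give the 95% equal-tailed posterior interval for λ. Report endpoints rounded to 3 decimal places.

[4.470, 6.635]

Posterior: Gamma(6+93, 3+15) = Gamma(99, 18) (shape, rate).
Equal-tailed 95% interval: Gamma(99, 18) quantiles at 0.025 and 0.975.
Posterior mean ≈ 5.500, SD ≈ 0.553; a Normal approximation gives roughly [4.417, 6.583].
Exact: lower = 4.470; upper = 6.635.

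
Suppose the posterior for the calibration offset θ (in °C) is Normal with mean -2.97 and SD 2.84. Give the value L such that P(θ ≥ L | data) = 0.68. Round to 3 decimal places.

-4.298

Need L with P(θ ≥ L) = 0.68: L = -2.97 − z_{0.32}·2.84.
z = 0.468; L = -2.97 − 0.468 × 2.84 = -4.298.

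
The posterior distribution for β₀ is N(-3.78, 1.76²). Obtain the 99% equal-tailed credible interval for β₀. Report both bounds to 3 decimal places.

The posterior is symmetric, so the 99% equal-tailed interval is β₀ = -3.78 ± z·1.76 with z = 2.576.
Half-width: 2.576 × 1.76 = 4.533.
-3.78 − 4.533 = -8.313; -3.78 + 4.533 = 0.753.

[-8.313, 0.753]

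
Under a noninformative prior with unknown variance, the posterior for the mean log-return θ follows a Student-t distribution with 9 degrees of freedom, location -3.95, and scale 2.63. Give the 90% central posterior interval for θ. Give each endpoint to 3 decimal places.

The t_9 distribution is symmetric; the 90% interval is -3.95 ± t·2.63 with t_{0.95,9} = 1.833.
Half-width: 1.833 × 2.63 = 4.821.
-3.95 − 4.821 = -8.771; -3.95 + 4.821 = 0.871.

[-8.771, 0.871]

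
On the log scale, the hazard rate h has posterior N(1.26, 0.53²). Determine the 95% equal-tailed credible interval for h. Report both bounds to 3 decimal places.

[1.248, 9.962]

On the log scale the 95% interval is 1.26 ± 1.960 × 0.53 = [0.2212, 2.2988].
Exponentiate: [e^0.2212, e^2.2988] = [1.248, 9.962].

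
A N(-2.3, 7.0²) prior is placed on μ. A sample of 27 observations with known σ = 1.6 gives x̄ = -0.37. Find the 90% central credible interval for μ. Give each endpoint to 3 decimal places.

Posterior precision = 1/7.0² + 27/1.6² = 0.0204 + 10.5469 = 10.5673, so posterior SD = 0.3076.
Posterior mean = (-2.3/7.0² + 27·-0.37/1.6²) / 10.5673 = -0.3737.
Interval: -0.3737 ± 1.645 × 0.3076 → [-0.880, 0.132].

[-0.880, 0.132]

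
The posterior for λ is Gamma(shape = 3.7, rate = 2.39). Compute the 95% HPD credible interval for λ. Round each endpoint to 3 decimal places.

[0.242, 3.135]

The posterior is unimodal and skewed, so the HPD interval has equal density at both endpoints and is the shortest 95% interval.
Solving f(0.242) = f(3.135) with F(3.135) − F(0.242) = 0.95 gives [0.242, 3.135].
For comparison, the equal-tailed interval is [0.394, 3.478]; the HPD is narrower and shifted toward the mode.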